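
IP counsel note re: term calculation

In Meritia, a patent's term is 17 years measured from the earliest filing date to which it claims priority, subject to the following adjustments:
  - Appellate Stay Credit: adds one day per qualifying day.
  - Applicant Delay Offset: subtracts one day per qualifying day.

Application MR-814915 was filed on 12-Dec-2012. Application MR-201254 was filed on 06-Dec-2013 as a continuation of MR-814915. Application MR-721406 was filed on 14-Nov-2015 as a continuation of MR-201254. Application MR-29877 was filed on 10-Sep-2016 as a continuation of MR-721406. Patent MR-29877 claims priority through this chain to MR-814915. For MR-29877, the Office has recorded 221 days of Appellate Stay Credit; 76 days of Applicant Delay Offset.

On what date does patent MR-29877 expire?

May 6, 2030

Earliest priority filing: 12 December 2012.
Base term: 12 December 2012 + 17 years → 12 December 2029.
Appellate Stay Credit: +221 days → 21 July 2030.
Applicant Delay Offset: −76 days → 6 May 2030.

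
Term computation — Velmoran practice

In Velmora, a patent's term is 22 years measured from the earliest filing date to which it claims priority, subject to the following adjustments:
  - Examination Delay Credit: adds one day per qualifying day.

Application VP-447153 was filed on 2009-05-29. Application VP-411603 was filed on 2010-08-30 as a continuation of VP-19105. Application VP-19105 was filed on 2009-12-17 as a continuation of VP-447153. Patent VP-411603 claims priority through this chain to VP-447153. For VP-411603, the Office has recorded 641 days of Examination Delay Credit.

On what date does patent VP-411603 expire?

2033-02-28

Earliest priority filing: 29 May 2009.
Base term: 29 May 2009 + 22 years → 29 May 2031.
Examination Delay Credit: +641 days → 28 February 2033.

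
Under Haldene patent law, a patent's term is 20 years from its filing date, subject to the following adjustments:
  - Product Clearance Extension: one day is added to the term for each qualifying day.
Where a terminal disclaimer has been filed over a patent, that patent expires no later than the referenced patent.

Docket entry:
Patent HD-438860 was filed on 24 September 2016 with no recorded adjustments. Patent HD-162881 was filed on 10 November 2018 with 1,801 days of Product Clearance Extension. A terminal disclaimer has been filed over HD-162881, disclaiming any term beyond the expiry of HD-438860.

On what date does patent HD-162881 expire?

2036-09-24

Natural term of HD-162881:
  Base: filing + 20 years → 10 November 2038.
  Product Clearance Extension: +1801 days → 16 October 2043.
Expiry of referenced patent HD-438860:
  Base: filing + 20 years → 24 September 2036.
Terminal disclaimer: HD-162881 expires on the earlier of 16 October 2043 and 24 September 2036.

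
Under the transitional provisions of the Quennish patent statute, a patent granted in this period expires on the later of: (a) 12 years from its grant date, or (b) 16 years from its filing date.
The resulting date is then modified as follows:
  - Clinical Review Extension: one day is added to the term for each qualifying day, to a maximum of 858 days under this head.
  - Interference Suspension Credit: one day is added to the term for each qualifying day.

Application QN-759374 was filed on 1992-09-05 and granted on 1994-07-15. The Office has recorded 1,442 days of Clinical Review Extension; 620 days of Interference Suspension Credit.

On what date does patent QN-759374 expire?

(a) grant + 12 years → 15 July 2006.
(b) filing + 16 years → 5 September 2008.
Later of the two: 5 September 2008.
Clinical Review Extension: 1442 days claimed exceeds the 858-day cap, so +858 days → 11 January 2011.
Interference Suspension Credit: +620 days → 22 September 2012.

September 22, 2012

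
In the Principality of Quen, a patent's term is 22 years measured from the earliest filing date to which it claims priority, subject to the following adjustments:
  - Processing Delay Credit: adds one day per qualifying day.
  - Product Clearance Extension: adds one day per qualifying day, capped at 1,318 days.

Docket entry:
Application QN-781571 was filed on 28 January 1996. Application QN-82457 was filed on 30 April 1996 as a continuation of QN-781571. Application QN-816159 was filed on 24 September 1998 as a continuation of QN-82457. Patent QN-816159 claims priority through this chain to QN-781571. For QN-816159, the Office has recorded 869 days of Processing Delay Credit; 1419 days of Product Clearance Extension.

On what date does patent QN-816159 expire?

2024-01-24

Earliest priority filing: 28 January 1996.
Base term: 28 January 1996 + 22 years → 28 January 2018.
Processing Delay Credit: +869 days → 15 June 2020.
Product Clearance Extension: 1419 days claimed exceeds the 1318-day cap, so +1318 days → 24 January 2024.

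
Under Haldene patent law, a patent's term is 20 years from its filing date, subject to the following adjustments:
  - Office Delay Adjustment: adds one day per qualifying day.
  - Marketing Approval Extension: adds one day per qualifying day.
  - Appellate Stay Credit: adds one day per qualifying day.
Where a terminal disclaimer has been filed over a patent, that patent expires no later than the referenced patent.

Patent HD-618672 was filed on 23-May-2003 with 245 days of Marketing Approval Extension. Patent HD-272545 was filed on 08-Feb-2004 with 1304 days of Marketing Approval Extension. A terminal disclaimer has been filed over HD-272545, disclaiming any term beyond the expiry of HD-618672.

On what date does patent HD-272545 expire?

2024-01-23

Natural term of HD-272545:
  Base: filing + 20 years → 8 February 2024.
  Marketing Approval Extension: +1304 days → 4 September 2027.
Expiry of referenced patent HD-618672:
  Base: filing + 20 years → 23 May 2023.
  Marketing Approval Extension: +245 days → 23 January 2024.
Terminal disclaimer: HD-272545 expires on the earlier of 4 September 2027 and 23 January 2024.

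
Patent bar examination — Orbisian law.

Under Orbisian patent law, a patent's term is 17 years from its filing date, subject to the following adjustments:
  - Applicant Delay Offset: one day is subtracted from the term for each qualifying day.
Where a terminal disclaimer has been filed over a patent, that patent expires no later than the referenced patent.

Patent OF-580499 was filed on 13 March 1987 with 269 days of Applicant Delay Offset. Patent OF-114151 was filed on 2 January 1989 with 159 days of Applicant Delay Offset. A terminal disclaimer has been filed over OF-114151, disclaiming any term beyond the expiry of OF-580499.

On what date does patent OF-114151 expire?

June 18, 2003

Natural term of OF-114151:
  Base: filing + 17 years → 2 January 2006.
  Applicant Delay Offset: −159 days → 27 July 2005.
Expiry of referenced patent OF-580499:
  Base: filing + 17 years → 13 March 2004.
  Applicant Delay Offset: −269 days → 18 June 2003.
Terminal disclaimer: OF-114151 expires on the earlier of 27 July 2005 and 18 June 2003.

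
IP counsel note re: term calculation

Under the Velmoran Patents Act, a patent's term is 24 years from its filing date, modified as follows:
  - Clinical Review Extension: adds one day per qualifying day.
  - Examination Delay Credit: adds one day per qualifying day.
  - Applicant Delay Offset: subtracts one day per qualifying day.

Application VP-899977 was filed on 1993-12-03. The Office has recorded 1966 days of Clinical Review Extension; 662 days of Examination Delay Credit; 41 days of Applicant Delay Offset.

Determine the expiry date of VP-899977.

Base term: filing date + 24 years → 3 December 2017.
Clinical Review Extension: +1966 days → 22 April 2023.
Examination Delay Credit: +662 days → 12 February 2025.
Applicant Delay Offset: −41 days → 2 January 2025.

2025-01-02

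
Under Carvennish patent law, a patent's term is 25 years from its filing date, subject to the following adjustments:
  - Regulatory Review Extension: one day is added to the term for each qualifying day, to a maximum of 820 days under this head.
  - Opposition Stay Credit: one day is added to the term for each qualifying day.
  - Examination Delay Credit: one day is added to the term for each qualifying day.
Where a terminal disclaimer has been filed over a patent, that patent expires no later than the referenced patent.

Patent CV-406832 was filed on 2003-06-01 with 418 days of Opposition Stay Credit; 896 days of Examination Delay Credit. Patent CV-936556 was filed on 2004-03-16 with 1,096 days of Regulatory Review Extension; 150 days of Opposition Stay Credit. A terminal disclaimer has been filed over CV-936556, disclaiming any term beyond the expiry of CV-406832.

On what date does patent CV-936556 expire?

Natural term of CV-936556:
  Base: filing + 25 years → 16 March 2029.
  Regulatory Review Extension: 1096 days claimed exceeds the 820-day cap, so +820 days → 14 June 2031.
  Opposition Stay Credit: +150 days → 11 November 2031.
Expiry of referenced patent CV-406832:
  Base: filing + 25 years → 1 June 2028.
  Opposition Stay Credit: +418 days → 24 July 2029.
  Examination Delay Credit: +896 days → 6 January 2032.
Terminal disclaimer: CV-936556 expires on the earlier of 11 November 2031 and 6 January 2032.

November 11, 2031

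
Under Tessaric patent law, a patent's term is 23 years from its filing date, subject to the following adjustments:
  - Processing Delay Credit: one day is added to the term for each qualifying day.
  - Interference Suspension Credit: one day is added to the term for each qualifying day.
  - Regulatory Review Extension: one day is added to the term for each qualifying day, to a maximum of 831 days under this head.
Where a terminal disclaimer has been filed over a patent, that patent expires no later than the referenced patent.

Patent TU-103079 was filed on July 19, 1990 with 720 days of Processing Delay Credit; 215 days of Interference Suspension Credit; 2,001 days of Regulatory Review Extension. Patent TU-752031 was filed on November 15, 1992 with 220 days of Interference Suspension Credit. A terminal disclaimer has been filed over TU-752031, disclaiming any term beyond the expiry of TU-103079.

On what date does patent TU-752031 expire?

Natural term of TU-752031:
  Base: filing + 23 years → 15 November 2015.
  Interference Suspension Credit: +220 days → 22 June 2016.
Expiry of referenced patent TU-103079:
  Base: filing + 23 years → 19 July 2013.
  Processing Delay Credit: +720 days → 9 July 2015.
  Interference Suspension Credit: +215 days → 9 February 2016.
  Regulatory Review Extension: 2001 days claimed exceeds the 831-day cap, so +831 days → 20 May 2018.
Terminal disclaimer: TU-752031 expires on the earlier of 22 June 2016 and 20 May 2018.

2016-06-22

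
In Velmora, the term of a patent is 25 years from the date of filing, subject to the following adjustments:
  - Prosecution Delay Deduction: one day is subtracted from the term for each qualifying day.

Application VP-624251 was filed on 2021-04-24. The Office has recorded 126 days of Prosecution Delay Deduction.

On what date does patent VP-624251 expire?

December 19, 2045

Base term: filing date + 25 years → 24 April 2046.
Prosecution Delay Deduction: −126 days → 19 December 2045.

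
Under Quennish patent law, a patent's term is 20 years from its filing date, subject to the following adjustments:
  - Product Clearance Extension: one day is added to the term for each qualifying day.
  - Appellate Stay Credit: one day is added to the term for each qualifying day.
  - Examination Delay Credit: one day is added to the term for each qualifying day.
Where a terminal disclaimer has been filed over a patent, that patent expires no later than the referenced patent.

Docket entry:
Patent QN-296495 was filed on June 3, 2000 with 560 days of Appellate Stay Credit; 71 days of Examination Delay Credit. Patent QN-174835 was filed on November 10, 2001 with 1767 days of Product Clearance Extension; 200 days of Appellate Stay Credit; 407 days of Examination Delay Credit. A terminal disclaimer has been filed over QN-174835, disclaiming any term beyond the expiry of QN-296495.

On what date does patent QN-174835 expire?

2022-02-24

Natural term of QN-174835:
  Base: filing + 20 years → 10 November 2021.
  Product Clearance Extension: +1767 days → 12 September 2026.
  Appellate Stay Credit: +200 days → 31 March 2027.
  Examination Delay Credit: +407 days → 11 May 2028.
Expiry of referenced patent QN-296495:
  Base: filing + 20 years → 3 June 2020.
  Appellate Stay Credit: +560 days → 15 December 2021.
  Examination Delay Credit: +71 days → 24 February 2022.
Terminal disclaimer: QN-174835 expires on the earlier of 11 May 2028 and 24 February 2022.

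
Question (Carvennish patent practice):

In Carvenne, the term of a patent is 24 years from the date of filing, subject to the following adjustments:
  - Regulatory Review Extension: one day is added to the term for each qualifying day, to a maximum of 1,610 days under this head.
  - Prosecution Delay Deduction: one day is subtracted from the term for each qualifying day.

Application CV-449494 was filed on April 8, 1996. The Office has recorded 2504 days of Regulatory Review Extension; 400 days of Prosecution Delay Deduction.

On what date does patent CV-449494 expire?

Base term: filing date + 24 years → 8 April 2020.
Regulatory Review Extension: 2504 days claimed exceeds the 1610-day cap, so +1610 days → 4 September 2024.
Prosecution Delay Deduction: −400 days → 1 August 2023.

2023-08-01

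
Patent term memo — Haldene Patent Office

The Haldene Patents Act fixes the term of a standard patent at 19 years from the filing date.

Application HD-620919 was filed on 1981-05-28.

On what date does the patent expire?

May 28, 2000

Filing date + 19 years → 28 May 2000.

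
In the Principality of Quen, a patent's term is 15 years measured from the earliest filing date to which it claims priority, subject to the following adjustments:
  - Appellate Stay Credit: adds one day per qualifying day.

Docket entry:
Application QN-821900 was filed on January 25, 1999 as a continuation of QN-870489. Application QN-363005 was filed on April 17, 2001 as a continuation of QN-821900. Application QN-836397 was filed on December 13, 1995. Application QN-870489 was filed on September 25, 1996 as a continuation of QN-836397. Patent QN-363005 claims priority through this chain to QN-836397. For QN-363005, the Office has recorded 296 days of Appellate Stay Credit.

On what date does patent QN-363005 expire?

2011-10-05

Earliest priority filing: 13 December 1995.
Base term: 13 December 1995 + 15 years → 13 December 2010.
Appellate Stay Credit: +296 days → 5 October 2011.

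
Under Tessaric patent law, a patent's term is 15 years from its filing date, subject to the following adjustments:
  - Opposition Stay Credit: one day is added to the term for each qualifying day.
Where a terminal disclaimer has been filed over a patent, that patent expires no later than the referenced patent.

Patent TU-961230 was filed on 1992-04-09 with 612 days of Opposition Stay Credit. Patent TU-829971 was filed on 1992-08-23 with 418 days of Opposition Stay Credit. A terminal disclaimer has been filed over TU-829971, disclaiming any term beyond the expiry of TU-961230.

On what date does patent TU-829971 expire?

Natural term of TU-829971:
  Base: filing + 15 years → 23 August 2007.
  Opposition Stay Credit: +418 days → 14 October 2008.
Expiry of referenced patent TU-961230:
  Base: filing + 15 years → 9 April 2007.
  Opposition Stay Credit: +612 days → 11 December 2008.
Terminal disclaimer: TU-829971 expires on the earlier of 14 October 2008 and 11 December 2008.

2008-10-14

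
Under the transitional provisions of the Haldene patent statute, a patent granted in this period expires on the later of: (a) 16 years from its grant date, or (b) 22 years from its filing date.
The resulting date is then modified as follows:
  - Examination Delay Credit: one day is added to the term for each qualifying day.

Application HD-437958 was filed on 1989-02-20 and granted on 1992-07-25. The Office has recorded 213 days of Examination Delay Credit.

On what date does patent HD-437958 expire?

September 21, 2011

(a) grant + 16 years → 25 July 2008.
(b) filing + 22 years → 20 February 2011.
Later of the two: 20 February 2011.
Examination Delay Credit: +213 days → 21 September 2011.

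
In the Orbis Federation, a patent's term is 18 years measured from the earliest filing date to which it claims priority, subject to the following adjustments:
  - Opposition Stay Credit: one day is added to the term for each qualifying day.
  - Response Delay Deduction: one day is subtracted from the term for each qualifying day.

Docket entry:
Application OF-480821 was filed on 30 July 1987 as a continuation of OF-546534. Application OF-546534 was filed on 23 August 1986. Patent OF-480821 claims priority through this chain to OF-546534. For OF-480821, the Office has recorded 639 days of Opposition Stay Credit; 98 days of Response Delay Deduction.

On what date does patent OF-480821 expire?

2006-02-15

Earliest priority filing: 23 August 1986.
Base term: 23 August 1986 + 18 years → 23 August 2004.
Opposition Stay Credit: +639 days → 24 May 2006.
Response Delay Deduction: −98 days → 15 February 2006.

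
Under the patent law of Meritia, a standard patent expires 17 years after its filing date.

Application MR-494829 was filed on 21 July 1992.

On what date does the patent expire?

Filing date + 17 years → 21 July 2009.

July 21, 2009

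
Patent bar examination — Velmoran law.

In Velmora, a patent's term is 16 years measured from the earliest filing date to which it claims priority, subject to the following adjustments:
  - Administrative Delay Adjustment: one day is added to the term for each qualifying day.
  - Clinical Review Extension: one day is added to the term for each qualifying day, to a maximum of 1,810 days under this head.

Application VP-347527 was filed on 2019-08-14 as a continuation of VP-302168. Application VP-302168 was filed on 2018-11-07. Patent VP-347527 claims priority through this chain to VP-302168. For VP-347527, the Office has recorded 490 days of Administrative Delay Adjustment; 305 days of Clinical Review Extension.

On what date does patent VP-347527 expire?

2037-01-10

Earliest priority filing: 7 November 2018.
Base term: 7 November 2018 + 16 years → 7 November 2034.
Administrative Delay Adjustment: +490 days → 11 March 2036.
Clinical Review Extension: 305 days (within the 1810-day cap) → +305 days → 10 January 2037.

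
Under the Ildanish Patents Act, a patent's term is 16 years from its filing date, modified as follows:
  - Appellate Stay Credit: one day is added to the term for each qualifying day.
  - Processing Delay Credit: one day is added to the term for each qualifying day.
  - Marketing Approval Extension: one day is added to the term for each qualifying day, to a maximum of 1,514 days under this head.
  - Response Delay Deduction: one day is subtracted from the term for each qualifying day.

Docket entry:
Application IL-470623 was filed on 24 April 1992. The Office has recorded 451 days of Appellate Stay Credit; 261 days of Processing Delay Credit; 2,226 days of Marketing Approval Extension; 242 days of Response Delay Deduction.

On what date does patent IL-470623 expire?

Base term: filing date + 16 years → 24 April 2008.
Appellate Stay Credit: +451 days → 19 July 2009.
Processing Delay Credit: +261 days → 6 April 2010.
Marketing Approval Extension: 2226 days claimed exceeds the 1514-day cap, so +1514 days → 29 May 2014.
Response Delay Deduction: −242 days → 29 September 2013.

September 29, 2013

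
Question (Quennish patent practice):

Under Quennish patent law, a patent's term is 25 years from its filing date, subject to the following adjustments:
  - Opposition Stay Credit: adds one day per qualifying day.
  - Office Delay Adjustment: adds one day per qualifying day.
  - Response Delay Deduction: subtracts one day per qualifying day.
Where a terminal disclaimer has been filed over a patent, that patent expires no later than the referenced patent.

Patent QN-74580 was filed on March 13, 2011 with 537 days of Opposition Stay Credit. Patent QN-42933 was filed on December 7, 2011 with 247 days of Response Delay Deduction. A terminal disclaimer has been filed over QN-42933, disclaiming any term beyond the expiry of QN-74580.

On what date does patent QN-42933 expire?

Natural term of QN-42933:
  Base: filing + 25 years → 7 December 2036.
  Response Delay Deduction: −247 days → 4 April 2036.
Expiry of referenced patent QN-74580:
  Base: filing + 25 years → 13 March 2036.
  Opposition Stay Credit: +537 days → 1 September 2037.
Terminal disclaimer: QN-42933 expires on the earlier of 4 April 2036 and 1 September 2037.

April 4, 2036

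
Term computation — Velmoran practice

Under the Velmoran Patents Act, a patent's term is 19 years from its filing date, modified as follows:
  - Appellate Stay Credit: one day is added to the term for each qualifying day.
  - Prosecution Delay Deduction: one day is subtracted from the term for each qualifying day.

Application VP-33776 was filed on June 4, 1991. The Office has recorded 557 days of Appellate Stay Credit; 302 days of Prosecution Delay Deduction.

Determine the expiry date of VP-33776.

Base term: filing date + 19 years → 4 June 2010.
Appellate Stay Credit: +557 days → 13 December 2011.
Prosecution Delay Deduction: −302 days → 14 February 2011.

2011-02-14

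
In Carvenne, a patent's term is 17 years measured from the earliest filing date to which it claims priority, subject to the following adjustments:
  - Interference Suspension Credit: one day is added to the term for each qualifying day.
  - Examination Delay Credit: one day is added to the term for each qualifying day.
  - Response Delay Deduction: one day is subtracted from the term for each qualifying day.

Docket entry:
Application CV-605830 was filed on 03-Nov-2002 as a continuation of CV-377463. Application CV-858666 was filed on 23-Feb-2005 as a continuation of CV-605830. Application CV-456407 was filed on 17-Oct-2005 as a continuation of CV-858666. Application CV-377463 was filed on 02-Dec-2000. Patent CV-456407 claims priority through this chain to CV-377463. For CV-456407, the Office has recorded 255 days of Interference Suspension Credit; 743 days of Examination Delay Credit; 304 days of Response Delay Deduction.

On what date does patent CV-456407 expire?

Earliest priority filing: 2 December 2000.
Base term: 2 December 2000 + 17 years → 2 December 2017.
Interference Suspension Credit: +255 days → 14 August 2018.
Examination Delay Credit: +743 days → 26 August 2020.
Response Delay Deduction: −304 days → 27 October 2019.

2019-10-27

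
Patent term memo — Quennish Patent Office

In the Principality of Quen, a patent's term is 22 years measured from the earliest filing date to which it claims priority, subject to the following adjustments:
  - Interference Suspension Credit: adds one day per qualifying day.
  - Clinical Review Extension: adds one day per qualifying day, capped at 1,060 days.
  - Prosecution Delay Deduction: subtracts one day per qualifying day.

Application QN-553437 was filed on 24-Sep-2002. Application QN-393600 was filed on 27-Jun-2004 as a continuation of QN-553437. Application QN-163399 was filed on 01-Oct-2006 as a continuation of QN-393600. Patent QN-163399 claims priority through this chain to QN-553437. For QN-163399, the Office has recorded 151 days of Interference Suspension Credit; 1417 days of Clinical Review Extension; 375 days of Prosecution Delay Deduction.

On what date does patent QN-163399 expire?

Earliest priority filing: 24 September 2002.
Base term: 24 September 2002 + 22 years → 24 September 2024.
Interference Suspension Credit: +151 days → 22 February 2025.
Clinical Review Extension: 1417 days claimed exceeds the 1060-day cap, so +1060 days → 18 January 2028.
Prosecution Delay Deduction: −375 days → 8 January 2027.

January 8, 2027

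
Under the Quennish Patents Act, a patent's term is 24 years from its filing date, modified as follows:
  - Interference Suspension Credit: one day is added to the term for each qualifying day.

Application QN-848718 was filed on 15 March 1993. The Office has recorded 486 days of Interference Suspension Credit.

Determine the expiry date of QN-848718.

2018-07-14

Base term: filing date + 24 years → 15 March 2017.
Interference Suspension Credit: +486 days → 14 July 2018.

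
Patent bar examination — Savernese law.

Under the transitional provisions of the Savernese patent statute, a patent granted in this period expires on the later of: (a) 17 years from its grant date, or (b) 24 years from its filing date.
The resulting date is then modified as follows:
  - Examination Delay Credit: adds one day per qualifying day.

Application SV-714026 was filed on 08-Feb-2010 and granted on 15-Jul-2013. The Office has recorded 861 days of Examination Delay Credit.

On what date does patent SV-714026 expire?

(a) grant + 17 years → 15 July 2030.
(b) filing + 24 years → 8 February 2034.
Later of the two: 8 February 2034.
Examination Delay Credit: +861 days → 18 June 2036.

June 18, 2036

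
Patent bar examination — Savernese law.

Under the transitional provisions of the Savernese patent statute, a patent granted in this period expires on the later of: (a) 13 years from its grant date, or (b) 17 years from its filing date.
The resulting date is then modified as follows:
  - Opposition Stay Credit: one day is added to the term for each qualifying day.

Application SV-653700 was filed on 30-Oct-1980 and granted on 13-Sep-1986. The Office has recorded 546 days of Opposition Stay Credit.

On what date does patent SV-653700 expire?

March 12, 2001

(a) grant + 13 years → 13 September 1999.
(b) filing + 17 years → 30 October 1997.
Later of the two: 13 September 1999.
Opposition Stay Credit: +546 days → 12 March 2001.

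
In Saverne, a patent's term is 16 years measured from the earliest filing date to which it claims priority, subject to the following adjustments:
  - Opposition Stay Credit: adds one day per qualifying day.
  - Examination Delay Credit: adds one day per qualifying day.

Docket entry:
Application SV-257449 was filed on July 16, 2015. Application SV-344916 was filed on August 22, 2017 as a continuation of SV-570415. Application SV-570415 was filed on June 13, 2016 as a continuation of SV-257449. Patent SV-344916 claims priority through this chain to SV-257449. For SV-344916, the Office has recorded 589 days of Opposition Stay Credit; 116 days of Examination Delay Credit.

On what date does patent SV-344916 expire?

Earliest priority filing: 16 July 2015.
Base term: 16 July 2015 + 16 years → 16 July 2031.
Opposition Stay Credit: +589 days → 24 February 2033.
Examination Delay Credit: +116 days → 20 June 2033.

2033-06-20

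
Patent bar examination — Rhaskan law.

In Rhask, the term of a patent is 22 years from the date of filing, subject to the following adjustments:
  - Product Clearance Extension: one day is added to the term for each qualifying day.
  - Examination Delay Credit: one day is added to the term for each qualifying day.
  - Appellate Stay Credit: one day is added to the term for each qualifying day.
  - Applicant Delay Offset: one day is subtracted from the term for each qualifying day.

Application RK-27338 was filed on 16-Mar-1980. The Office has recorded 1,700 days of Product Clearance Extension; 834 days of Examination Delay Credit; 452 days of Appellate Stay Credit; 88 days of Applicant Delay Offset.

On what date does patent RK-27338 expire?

Base term: filing date + 22 years → 16 March 2002.
Product Clearance Extension: +1700 days → 10 November 2006.
Examination Delay Credit: +834 days → 21 February 2009.
Appellate Stay Credit: +452 days → 19 May 2010.
Applicant Delay Offset: −88 days → 20 February 2010.

2010-02-20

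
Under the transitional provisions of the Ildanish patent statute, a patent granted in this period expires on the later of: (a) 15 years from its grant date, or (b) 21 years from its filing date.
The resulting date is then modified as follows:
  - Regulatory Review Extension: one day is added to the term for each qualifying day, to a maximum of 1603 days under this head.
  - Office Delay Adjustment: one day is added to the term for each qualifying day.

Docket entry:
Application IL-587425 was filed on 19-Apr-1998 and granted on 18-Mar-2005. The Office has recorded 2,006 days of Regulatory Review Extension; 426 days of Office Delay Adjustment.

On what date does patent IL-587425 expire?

October 7, 2025

(a) grant + 15 years → 18 March 2020.
(b) filing + 21 years → 19 April 2019.
Later of the two: 18 March 2020.
Regulatory Review Extension: 2006 days claimed exceeds the 1603-day cap, so +1603 days → 7 August 2024.
Office Delay Adjustment: +426 days → 7 October 2025.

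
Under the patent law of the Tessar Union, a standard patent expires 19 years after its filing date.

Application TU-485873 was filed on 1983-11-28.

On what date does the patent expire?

Filing date + 19 years → 28 November 2002.

November 28, 2002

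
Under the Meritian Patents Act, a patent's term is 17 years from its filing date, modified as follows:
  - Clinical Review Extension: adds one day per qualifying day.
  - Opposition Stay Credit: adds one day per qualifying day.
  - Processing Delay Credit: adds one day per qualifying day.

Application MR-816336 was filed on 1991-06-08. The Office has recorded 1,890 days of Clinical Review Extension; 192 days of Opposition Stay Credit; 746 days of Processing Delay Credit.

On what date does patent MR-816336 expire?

Base term: filing date + 17 years → 8 June 2008.
Clinical Review Extension: +1890 days → 11 August 2013.
Opposition Stay Credit: +192 days → 19 February 2014.
Processing Delay Credit: +746 days → 6 March 2016.

2016-03-06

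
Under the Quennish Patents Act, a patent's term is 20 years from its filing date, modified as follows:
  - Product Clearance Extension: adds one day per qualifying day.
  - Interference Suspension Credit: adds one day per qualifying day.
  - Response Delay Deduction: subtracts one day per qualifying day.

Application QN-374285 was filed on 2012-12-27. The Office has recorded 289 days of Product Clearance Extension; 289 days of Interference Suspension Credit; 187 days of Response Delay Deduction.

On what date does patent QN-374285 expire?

Base term: filing date + 20 years → 27 December 2032.
Product Clearance Extension: +289 days → 12 October 2033.
Interference Suspension Credit: +289 days → 28 July 2034.
Response Delay Deduction: −187 days → 22 January 2034.

January 22, 2034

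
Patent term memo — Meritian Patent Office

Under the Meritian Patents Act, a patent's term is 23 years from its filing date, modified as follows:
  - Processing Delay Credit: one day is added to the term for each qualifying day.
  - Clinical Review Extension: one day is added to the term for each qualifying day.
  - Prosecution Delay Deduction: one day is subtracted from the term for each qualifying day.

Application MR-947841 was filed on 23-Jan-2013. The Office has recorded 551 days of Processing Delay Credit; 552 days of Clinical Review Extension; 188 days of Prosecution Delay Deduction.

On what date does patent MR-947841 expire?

2038-07-26

Base term: filing date + 23 years → 23 January 2036.
Processing Delay Credit: +551 days → 27 July 2037.
Clinical Review Extension: +552 days → 30 January 2039.
Prosecution Delay Deduction: −188 days → 26 July 2038.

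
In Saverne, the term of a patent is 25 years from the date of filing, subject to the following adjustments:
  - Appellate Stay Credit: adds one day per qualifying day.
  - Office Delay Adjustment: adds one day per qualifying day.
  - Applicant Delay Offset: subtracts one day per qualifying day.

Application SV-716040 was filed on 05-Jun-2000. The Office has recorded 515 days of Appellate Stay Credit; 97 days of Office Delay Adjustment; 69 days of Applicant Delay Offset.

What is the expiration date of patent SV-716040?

2026-11-30

Base term: filing date + 25 years → 5 June 2025.
Appellate Stay Credit: +515 days → 2 November 2026.
Office Delay Adjustment: +97 days → 7 February 2027.
Applicant Delay Offset: −69 days → 30 November 2026.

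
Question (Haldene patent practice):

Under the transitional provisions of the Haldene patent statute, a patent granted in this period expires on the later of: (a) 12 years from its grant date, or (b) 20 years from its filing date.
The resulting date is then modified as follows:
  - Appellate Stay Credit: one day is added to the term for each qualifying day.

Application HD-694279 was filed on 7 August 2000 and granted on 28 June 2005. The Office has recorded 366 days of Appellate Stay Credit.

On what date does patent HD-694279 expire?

(a) grant + 12 years → 28 June 2017.
(b) filing + 20 years → 7 August 2020.
Later of the two: 7 August 2020.
Appellate Stay Credit: +366 days → 8 August 2021.

2021-08-08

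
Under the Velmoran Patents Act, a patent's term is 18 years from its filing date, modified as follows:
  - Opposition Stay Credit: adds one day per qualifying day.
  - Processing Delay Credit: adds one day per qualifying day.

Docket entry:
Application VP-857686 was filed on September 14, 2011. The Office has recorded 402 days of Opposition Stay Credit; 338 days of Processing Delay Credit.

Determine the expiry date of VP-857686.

September 24, 2031

Base term: filing date + 18 years → 14 September 2029.
Opposition Stay Credit: +402 days → 21 October 2030.
Processing Delay Credit: +338 days → 24 September 2031.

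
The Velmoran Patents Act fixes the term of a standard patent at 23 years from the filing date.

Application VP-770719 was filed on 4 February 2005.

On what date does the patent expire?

February 4, 2028

Filing date + 23 years → 4 February 2028.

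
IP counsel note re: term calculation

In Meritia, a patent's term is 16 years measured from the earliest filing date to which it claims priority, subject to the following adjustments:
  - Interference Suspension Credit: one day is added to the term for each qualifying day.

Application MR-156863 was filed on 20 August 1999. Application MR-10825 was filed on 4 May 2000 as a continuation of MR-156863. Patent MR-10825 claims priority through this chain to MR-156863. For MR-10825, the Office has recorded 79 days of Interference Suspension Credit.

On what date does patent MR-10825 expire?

2015-11-07

Earliest priority filing: 20 August 1999.
Base term: 20 August 1999 + 16 years → 20 August 2015.
Interference Suspension Credit: +79 days → 7 November 2015.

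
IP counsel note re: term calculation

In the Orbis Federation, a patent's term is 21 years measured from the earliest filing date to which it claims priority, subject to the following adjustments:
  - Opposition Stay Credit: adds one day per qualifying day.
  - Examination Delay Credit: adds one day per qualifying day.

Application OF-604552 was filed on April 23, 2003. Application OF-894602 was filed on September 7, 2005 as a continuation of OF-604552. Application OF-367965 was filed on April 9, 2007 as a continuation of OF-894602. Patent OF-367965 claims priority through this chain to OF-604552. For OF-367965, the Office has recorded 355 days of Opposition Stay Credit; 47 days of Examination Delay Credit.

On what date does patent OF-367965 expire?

Earliest priority filing: 23 April 2003.
Base term: 23 April 2003 + 21 years → 23 April 2024.
Opposition Stay Credit: +355 days → 13 April 2025.
Examination Delay Credit: +47 days → 30 May 2025.

2025-05-30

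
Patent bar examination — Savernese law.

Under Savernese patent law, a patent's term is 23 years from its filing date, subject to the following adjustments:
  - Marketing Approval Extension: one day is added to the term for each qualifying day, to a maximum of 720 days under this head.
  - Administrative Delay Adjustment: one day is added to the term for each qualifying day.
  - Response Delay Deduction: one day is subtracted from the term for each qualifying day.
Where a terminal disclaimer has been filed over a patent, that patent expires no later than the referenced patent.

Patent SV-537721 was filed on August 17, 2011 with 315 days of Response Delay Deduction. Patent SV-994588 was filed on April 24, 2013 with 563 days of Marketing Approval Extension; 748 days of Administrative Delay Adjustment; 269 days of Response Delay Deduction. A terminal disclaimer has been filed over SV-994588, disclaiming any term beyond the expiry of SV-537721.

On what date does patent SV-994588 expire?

Natural term of SV-994588:
  Base: filing + 23 years → 24 April 2036.
  Marketing Approval Extension: 563 days (within the 720-day cap) → +563 days → 8 November 2037.
  Administrative Delay Adjustment: +748 days → 26 November 2039.
  Response Delay Deduction: −269 days → 2 March 2039.
Expiry of referenced patent SV-537721:
  Base: filing + 23 years → 17 August 2034.
  Response Delay Deduction: −315 days → 6 October 2033.
Terminal disclaimer: SV-994588 expires on the earlier of 2 March 2039 and 6 October 2033.

October 6, 2033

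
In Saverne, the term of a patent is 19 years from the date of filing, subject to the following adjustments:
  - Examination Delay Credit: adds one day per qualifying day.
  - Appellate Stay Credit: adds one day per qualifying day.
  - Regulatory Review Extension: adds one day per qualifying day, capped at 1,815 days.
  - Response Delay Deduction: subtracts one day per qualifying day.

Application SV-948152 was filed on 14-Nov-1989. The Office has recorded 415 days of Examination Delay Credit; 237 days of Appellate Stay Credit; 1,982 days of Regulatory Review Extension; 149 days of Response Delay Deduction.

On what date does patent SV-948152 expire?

Base term: filing date + 19 years → 14 November 2008.
Examination Delay Credit: +415 days → 3 January 2010.
Appellate Stay Credit: +237 days → 28 August 2010.
Regulatory Review Extension: 1982 days claimed exceeds the 1815-day cap, so +1815 days → 17 August 2015.
Response Delay Deduction: −149 days → 21 March 2015.

2015-03-21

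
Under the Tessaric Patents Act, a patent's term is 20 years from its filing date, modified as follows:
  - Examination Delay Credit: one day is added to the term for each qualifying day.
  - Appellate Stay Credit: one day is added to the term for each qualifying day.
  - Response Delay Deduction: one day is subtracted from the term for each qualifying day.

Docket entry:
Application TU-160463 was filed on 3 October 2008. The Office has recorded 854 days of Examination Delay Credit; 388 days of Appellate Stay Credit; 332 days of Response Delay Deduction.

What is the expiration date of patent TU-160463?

2031-04-01

Base term: filing date + 20 years → 3 October 2028.
Examination Delay Credit: +854 days → 4 February 2031.
Appellate Stay Credit: +388 days → 27 February 2032.
Response Delay Deduction: −332 days → 1 April 2031.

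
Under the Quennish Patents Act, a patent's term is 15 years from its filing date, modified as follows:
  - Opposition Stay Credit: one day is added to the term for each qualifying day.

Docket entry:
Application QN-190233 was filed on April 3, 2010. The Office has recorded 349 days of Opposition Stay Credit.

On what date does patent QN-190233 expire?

March 18, 2026

Base term: filing date + 15 years → 3 April 2025.
Opposition Stay Credit: +349 days → 18 March 2026.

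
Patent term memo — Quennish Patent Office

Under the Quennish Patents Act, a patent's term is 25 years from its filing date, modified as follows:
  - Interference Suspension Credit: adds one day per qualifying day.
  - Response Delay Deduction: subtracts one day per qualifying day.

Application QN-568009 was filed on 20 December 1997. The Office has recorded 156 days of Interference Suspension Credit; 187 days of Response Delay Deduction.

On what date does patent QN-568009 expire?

Base term: filing date + 25 years → 20 December 2022.
Interference Suspension Credit: +156 days → 25 May 2023.
Response Delay Deduction: −187 days → 19 November 2022.

November 19, 2022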